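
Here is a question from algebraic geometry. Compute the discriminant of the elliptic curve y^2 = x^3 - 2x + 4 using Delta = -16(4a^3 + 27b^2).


Compute each component:
4a^3 = 4*(-2)^3 = 4*(-8) = -32
27b^2 = 27*4^2 = 27*16 = 432
4a^3 + 27b^2 = -32 + 432 = 400
Delta = -16*400 = -6400

-6400


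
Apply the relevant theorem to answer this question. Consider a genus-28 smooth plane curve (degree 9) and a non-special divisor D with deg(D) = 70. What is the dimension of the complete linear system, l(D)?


First, compute the genus of a smooth plane curve of degree 9:
g = (d-1)(d-2)/2 = (9-1)(9-2)/2 = 28
For a non-special divisor D (i.e., h^1(D) = 0), Riemann-Roch gives:
l(D) = deg(D) - g + 1
Since deg(D) = 70 >= 2g - 1 = 55, D is non-special.
l(D) = 70 - 28 + 1 = 43

43


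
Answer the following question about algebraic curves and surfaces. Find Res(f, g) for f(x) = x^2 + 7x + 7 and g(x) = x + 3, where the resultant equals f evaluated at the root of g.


For Res(f, x - c), we evaluate f at x = c.
f(-3) = (-3)^2 + 7*(-3) + 7
= 9 - 21 + 7
= -12 + 7 = -5
Res(f, g) = -5

-5


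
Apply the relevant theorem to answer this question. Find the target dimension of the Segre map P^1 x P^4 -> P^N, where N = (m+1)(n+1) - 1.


The Segre embedding maps P^m x P^n into P^N via
all products of coordinates from each factor.
N = (m+1)(n+1) - 1
N = (1+1)(4+1) - 1
N = 2*5 - 1
N = 10 - 1 = 9

9


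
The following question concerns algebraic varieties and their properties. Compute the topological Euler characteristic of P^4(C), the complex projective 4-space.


The complex projective space P^4 has one cell in each even real dimension 0, 2, ..., 8.
The cohomology groups are H^{2k}(P^4) = Z for k = 0,...,4, and 0 otherwise.
Euler characteristic = sum of Betti numbers = 1 per even-dimensional cohomology group.
chi(P^4) = 4 + 1 = 5

5


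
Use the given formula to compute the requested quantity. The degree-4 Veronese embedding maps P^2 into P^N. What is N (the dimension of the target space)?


The Veronese embedding v_d: P^n -> P^N maps each point to all
degree-d monomials in n+1 homogeneous coordinates.
N = C(n+d, d) - 1
N = C(2+4, 4) - 1
N = C(6, 4) - 1
C(6, 4) = 15
N = 15 - 1 = 14

14


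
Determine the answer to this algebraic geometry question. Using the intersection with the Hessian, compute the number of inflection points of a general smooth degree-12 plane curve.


For a general smooth plane curve C of degree d, the inflection points are
the intersection of C with its Hessian curve, which has degree 3(d-2).
By Bezout, the total intersection number is d * 3(d-2) = 12 * 30 = 360.
For a general curve every flex is ordinary, so each contributes
multiplicity 1 to C·Hess(C), and the number of distinct inflection
points is 3d(d-2).
Inflection points = 3*12*(12-2) = 3*12*10 = 360

360


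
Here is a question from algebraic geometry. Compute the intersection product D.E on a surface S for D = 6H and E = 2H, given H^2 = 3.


Using bilinearity of the intersection pairing on a surface S:
(aH).(bH) = ab * (H.H)
We have H^2 = 3.
D.E = (6H).(2H) = 6*2*3
= 12*3
= 36

36


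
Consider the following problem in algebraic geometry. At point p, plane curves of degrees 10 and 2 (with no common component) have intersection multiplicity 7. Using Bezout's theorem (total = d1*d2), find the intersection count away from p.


By Bezout's theorem, the total intersection number is d1 * d2.
Total = 10 * 2 = 20
Intersection multiplicity at p = 7
Remaining intersections = 20 - 7 = 13

13


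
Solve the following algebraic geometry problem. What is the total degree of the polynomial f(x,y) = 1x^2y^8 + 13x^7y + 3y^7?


Examine each term for its total degree (sum of exponents).
  Term '1x^2y^8' has total degree 2+8 = 10.
  Term '13x^7y' has total degree 7+1 = 8.
  Term '3y^7' has total degree 0+7 = 7.
The maximum total degree among all terms is 10.

10


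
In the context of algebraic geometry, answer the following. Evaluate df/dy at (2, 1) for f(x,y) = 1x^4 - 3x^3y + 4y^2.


df/dy = (-3)*x^3 + 2*4*y^1
At (2,1): (-3)*2^3 + 2*4*1^1
= -24 + 8
= -16

-16


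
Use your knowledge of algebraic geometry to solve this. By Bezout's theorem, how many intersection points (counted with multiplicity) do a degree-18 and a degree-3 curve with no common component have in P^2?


Bezout's theorem states the intersection count equals the product of degrees.
Intersection count = 18 * 3 = 54

54


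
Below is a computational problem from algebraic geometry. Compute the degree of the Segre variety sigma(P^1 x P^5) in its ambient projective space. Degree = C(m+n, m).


The degree of the Segre variety P^1 x P^5 is C(m+n, m).
= C(6, 1)
= 6

6


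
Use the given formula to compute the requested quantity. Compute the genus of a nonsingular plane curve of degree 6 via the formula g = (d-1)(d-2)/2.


Using the genus formula for smooth plane curves:
g = (d-1)(d-2)/2
g = (6-1)(6-2)/2
g = 5*4/2
g = 20/2 = 10

10


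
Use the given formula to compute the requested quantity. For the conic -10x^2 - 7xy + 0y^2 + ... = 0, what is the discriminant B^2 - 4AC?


The discriminant of a conic Ax^2 + Bxy + Cy^2 + ... = 0 is B^2 - 4AC.
B^2 = (-7)^2 = 49
4AC = 4*(-10)*0 = 0
Discriminant = 49 + 0 = 49

49


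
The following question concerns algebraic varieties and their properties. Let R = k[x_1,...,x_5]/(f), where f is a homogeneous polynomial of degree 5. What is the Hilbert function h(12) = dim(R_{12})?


For R = k[x_1,...,x_n]/(f) with f homogeneous of degree e:
The Hilbert series is (1 - t^e)/(1 - t)^n.
So h(d) = C(d+n-1, n-1) - C(d-e+n-1, n-1) for d >= e.
With n=5, e=5, d=12:
C(12+5-1, 5-1) = C(16, 4) = 1820
C(12-5+5-1, 5-1) = C(11, 4) = 330
h(12) = 1820 - 330 = 1490

1490


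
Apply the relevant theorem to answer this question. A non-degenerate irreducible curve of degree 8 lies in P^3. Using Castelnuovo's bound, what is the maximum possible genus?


Castelnuovo's bound: write d - 1 = m(r-1) + epsilon with 0 <= epsilon < r-1.
d - 1 = 8 - 1 = 7
r - 1 = 3 - 1 = 2
7 = 3*2 + 1, so m = 3, epsilon = 1
pi(d, r) = m(m-1)(r-1)/2 + m*epsilon
= 3*2*2/2 + 3*1
= 12/2 + 3
= 6 + 3 = 9

9


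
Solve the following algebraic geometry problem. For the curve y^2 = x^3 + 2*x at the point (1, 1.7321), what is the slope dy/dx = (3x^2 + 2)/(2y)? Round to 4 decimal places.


Using implicit differentiation of y^2 = x^3 + 2*x:
2y * dy/dx = 3x^2 + 2
dy/dx = (3x^2 + 2)/(2y)
Numerator: 3*1^2 + 2 = 5
Denominator: 2*1.7321 = 3.4642
dy/dx = 5/3.4642 = 1.4433

1.4433


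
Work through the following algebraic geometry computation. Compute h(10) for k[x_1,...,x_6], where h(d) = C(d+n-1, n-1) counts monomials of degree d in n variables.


The Hilbert function for the polynomial ring in 6 variables is:
h(d) = C(d+n-1, n-1)
h(10) = C(10+6-1, 6-1) = C(15, 5)
= 15! / (5! * 10!)
= 3003

3003


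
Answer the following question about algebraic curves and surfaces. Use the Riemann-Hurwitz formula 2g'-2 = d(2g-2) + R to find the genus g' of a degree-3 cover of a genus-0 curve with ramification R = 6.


Riemann-Hurwitz formula: 2g' - 2 = d(2g - 2) + R
Given: d = 3, g = 0, R = 6
2g' - 2 = 3*(2*0 - 2) + 6
2g' - 2 = 3*(-2) + 6
2g' - 2 = -6 + 6 = 0
2g' = 2
g' = 1

1


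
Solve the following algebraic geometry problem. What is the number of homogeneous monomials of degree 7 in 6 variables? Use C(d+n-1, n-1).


The number of degree-7 monomials in 6 variables is C(d+n-1, n-1).
= C(7+6-1, 6-1) = C(12, 5)
= 792

792


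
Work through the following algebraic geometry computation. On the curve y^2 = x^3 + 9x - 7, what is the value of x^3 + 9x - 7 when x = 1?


Compute x^3 + 9x - 7 at x = 1:
x^3 = 1^3 = 1
9*x = 9*1 = 9
Sum: 1 + 9 - 7 = 3

3


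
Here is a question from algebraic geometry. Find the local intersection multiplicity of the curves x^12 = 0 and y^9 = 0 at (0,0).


The intersection multiplicity of V(x^a) and V(y^b) at the origin is:
I(O; V(x^12), V(y^9)) = dim_k(k[x,y]/(x^12, y^9))
A basis for k[x,y]/(x^12, y^9) is the set of monomials x^i * y^j
where 0 <= i < 12 and 0 <= j < 9.
The number of such monomials is 12 * 9 = 108

108


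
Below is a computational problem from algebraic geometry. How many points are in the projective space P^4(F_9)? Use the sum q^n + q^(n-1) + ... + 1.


P^4(F_9) has (q^(n+1) - 1)/(q - 1) points.
= 9^4 + 9^3 + 9^2 + 9^1 + 9^0
= 6561 + 729 + 81 + 9 + 1
= 7381

7381


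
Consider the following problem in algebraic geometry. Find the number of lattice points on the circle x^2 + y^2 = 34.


Systematically check integer values of x where x^2 <= 34.
For each valid x, check if 34 - x^2 is a perfect square.
x=3: 34 - 9 = 25, sqrt = 5 (valid)
x=5: 34 - 25 = 9, sqrt = 3 (valid)
Total integer solutions found: 8

8


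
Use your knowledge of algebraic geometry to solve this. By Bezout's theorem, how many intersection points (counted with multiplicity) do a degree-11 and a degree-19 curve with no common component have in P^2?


Bezout's theorem states the intersection count equals the product of degrees.
Intersection count = 11 * 19 = 209

209


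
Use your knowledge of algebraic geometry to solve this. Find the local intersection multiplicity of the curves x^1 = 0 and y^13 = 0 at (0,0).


The intersection multiplicity of V(x^a) and V(y^b) at the origin is:
I(O; V(x^1), V(y^13)) = dim_k(k[x,y]/(x^1, y^13))
A basis for k[x,y]/(x^1, y^13) is the set of monomials x^i * y^j
where 0 <= i < 1 and 0 <= j < 13.
The number of such monomials is 1 * 13 = 13

13


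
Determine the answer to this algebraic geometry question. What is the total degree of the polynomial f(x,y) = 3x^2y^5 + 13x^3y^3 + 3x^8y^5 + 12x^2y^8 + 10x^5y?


Examine each term for its total degree (sum of exponents).
  Term '3x^2y^5' has total degree 2+5 = 7.
  Term '13x^3y^3' has total degree 3+3 = 6.
  Term '3x^8y^5' has total degree 8+5 = 13.
  Term '12x^2y^8' has total degree 2+8 = 10.
  Term '10x^5y' has total degree 5+1 = 6.
The maximum total degree among all terms is 13.

13


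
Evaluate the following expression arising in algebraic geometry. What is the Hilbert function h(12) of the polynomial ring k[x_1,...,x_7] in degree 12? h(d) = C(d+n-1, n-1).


The Hilbert function for the polynomial ring in 7 variables is:
h(d) = C(d+n-1, n-1)
h(12) = C(12+7-1, 7-1) = C(18, 6)
= 18! / (6! * 12!)
= 18564

18564


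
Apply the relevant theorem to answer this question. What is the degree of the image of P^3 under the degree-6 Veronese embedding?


The Veronese variety v_6(P^3) has degree d^r.
d^r = 6^3 = 216

216


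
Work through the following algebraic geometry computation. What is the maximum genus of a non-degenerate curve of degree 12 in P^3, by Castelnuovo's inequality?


Castelnuovo's bound: write d - 1 = m(r-1) + epsilon with 0 <= epsilon < r-1.
d - 1 = 12 - 1 = 11
r - 1 = 3 - 1 = 2
11 = 5*2 + 1, so m = 5, epsilon = 1
pi(d, r) = m(m-1)(r-1)/2 + m*epsilon
= 5*4*2/2 + 5*1
= 40/2 + 5
= 20 + 5 = 25

25


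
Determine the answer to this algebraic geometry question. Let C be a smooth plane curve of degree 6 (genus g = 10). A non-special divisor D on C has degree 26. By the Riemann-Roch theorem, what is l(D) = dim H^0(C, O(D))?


First, compute the genus of a smooth plane curve of degree 6:
g = (d-1)(d-2)/2 = (6-1)(6-2)/2 = 10
For a non-special divisor D (i.e., h^1(D) = 0), Riemann-Roch gives:
l(D) = deg(D) - g + 1
Since deg(D) = 26 >= 2g - 1 = 19, D is non-special.
l(D) = 26 - 10 + 1 = 17

17


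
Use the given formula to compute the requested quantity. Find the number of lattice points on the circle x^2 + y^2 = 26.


Systematically check integer values of x where x^2 <= 26.
For each valid x, check if 26 - x^2 is a perfect square.
x=1: 26 - 1 = 25, sqrt = 5 (valid)
x=5: 26 - 25 = 1, sqrt = 1 (valid)
Total integer solutions found: 8

8


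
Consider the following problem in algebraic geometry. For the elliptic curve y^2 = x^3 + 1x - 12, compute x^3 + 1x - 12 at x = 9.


Compute x^3 + 1x - 12 at x = 9:
x^3 = 9^3 = 729
1*x = 1*9 = 9
Sum: 729 + 9 - 12 = 726

726


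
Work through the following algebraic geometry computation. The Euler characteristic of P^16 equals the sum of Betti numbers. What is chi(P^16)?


The complex projective space P^16 has one cell in each even real dimension 0, 2, ..., 32.
The cohomology groups are H^{2k}(P^16) = Z for k = 0,...,16, and 0 otherwise.
Euler characteristic = sum of Betti numbers = 1 per even-dimensional cohomology group.
chi(P^16) = 16 + 1 = 17

17


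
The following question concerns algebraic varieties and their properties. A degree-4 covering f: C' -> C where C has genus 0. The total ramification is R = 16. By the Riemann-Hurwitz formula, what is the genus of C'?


Riemann-Hurwitz formula: 2g' - 2 = d(2g - 2) + R
Given: d = 4, g = 0, R = 16
2g' - 2 = 4*(2*0 - 2) + 16
2g' - 2 = 4*(-2) + 16
2g' - 2 = -8 + 16 = 8
2g' = 10
g' = 5

5


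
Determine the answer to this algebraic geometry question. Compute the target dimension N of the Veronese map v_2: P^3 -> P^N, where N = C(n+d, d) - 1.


The Veronese embedding v_d: P^n -> P^N maps each point to all
degree-d monomials in n+1 homogeneous coordinates.
N = C(n+d, d) - 1
N = C(3+2, 2) - 1
N = C(5, 2) - 1
C(5, 2) = 10
N = 10 - 1 = 9

9


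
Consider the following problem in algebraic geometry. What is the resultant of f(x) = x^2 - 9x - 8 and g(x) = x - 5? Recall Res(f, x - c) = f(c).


For Res(f, x - c), we evaluate f at x = c.
f(5) = 5^2 - 9*5 - 8
= 25 - 45 - 8
= -20 - 8 = -28
Res(f, g) = -28

-28


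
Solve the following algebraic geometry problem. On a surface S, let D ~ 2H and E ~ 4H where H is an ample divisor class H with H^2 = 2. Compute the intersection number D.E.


Using bilinearity of the intersection pairing on a surface S:
(aH).(bH) = ab * (H.H)
We have H^2 = 2.
D.E = (2H).(4H) = 2*4*2
= 8*2
= 16

16


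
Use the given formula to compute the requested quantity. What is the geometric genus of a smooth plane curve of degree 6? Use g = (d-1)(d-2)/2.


Using the genus formula for smooth plane curves:
g = (d-1)(d-2)/2
g = (6-1)(6-2)/2
g = 5*4/2
g = 20/2 = 10

10


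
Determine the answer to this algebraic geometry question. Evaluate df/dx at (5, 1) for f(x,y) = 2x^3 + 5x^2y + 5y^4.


df/dx = 3*2*x^2 + 2*5*x^1*y
At (5,1): 3*2*5^2 + 2*5*5^1*1
= 150 + 50
= 200

200


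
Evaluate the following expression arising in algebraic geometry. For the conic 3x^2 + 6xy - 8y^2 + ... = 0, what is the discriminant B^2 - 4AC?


The discriminant of a conic Ax^2 + Bxy + Cy^2 + ... = 0 is B^2 - 4AC.
B^2 = 6^2 = 36
4AC = 4*3*(-8) = -96
Discriminant = 36 + 96 = 132

132


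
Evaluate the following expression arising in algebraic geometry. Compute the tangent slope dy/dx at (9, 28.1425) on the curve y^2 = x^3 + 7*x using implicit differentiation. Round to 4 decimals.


Using implicit differentiation of y^2 = x^3 + 7*x:
2y * dy/dx = 3x^2 + 7
dy/dx = (3x^2 + 7)/(2y)
Numerator: 3*9^2 + 7 = 250
Denominator: 2*28.1425 = 56.285
dy/dx = 250/56.285 = 4.4417

4.4417


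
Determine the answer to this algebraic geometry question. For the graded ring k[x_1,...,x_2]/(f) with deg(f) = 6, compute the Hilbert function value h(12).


For R = k[x_1,...,x_n]/(f) with f homogeneous of degree e:
The Hilbert series is (1 - t^e)/(1 - t)^n.
So h(d) = C(d+n-1, n-1) - C(d-e+n-1, n-1) for d >= e.
With n=2, e=6, d=12:
C(12+2-1, 2-1) = C(13, 1) = 13
C(12-6+2-1, 2-1) = C(7, 1) = 7
h(12) = 13 - 7 = 6

6


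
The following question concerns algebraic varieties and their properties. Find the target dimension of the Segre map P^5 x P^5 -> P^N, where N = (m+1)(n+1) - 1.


The Segre embedding maps P^m x P^n into P^N via
all products of coordinates from each factor.
N = (m+1)(n+1) - 1
N = (5+1)(5+1) - 1
N = 6*6 - 1
N = 36 - 1 = 35

35


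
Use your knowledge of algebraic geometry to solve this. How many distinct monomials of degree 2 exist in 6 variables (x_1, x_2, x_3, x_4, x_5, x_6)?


The number of degree-2 monomials in 6 variables is C(d+n-1, n-1).
= C(2+6-1, 6-1) = C(7, 5)
= 21

21


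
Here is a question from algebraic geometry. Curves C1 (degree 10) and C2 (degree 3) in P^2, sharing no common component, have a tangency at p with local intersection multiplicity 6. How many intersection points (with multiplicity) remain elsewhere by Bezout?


By Bezout's theorem, the total intersection number is d1 * d2.
Total = 10 * 3 = 30
Intersection multiplicity at p = 6
Remaining intersections = 30 - 6 = 24

24


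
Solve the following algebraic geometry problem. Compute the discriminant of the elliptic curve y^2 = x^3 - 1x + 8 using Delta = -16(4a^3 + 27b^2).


Compute each component:
4a^3 = 4*(-1)^3 = 4*(-1) = -4
27b^2 = 27*8^2 = 27*64 = 1728
4a^3 + 27b^2 = -4 + 1728 = 1724
Delta = -16*1724 = -27584

-27584


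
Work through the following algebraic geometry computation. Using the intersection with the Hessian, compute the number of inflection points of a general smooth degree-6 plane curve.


For a general smooth plane curve C of degree d, the inflection points are
the intersection of C with its Hessian curve, which has degree 3(d-2).
By Bezout, the total intersection number is d * 3(d-2) = 6 * 12 = 72.
For a general curve every flex is ordinary, so each contributes
multiplicity 1 to C·Hess(C), and the number of distinct inflection
points is 3d(d-2).
Inflection points = 3*6*(6-2) = 3*6*4 = 72

72


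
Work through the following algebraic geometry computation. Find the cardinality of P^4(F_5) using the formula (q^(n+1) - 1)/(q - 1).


P^4(F_5) has (q^(n+1) - 1)/(q - 1) points.
= 5^4 + 5^3 + 5^2 + 5^1 + 5^0
= 625 + 125 + 25 + 5 + 1
= 781

781


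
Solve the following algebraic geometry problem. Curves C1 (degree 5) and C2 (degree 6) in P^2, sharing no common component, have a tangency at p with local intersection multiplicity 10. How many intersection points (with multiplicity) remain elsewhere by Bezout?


By Bezout's theorem, the total intersection number is d1 * d2.
Total = 5 * 6 = 30
Intersection multiplicity at p = 10
Remaining intersections = 30 - 10 = 20

20


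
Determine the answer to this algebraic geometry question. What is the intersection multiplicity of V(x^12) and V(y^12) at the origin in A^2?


The intersection multiplicity of V(x^a) and V(y^b) at the origin is:
I(O; V(x^12), V(y^12)) = dim_k(k[x,y]/(x^12, y^12))
A basis for k[x,y]/(x^12, y^12) is the set of monomials x^i * y^j
where 0 <= i < 12 and 0 <= j < 12.
The number of such monomials is 12 * 12 = 144

144


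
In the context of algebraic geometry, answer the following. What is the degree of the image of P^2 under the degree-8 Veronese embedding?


The Veronese variety v_8(P^2) has degree d^r.
d^r = 8^2 = 64

64


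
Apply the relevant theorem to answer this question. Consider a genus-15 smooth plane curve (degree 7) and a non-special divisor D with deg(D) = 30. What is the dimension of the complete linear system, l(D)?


First, compute the genus of a smooth plane curve of degree 7:
g = (d-1)(d-2)/2 = (7-1)(7-2)/2 = 15
For a non-special divisor D (i.e., h^1(D) = 0), Riemann-Roch gives:
l(D) = deg(D) - g + 1
Since deg(D) = 30 >= 2g - 1 = 29, D is non-special.
l(D) = 30 - 15 + 1 = 16

16


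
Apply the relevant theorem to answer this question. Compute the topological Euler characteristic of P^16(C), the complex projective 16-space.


The complex projective space P^16 has one cell in each even real dimension 0, 2, ..., 32.
The cohomology groups are H^{2k}(P^16) = Z for k = 0,...,16, and 0 otherwise.
Euler characteristic = sum of Betti numbers = 1 per even-dimensional cohomology group.
chi(P^16) = 16 + 1 = 17

17


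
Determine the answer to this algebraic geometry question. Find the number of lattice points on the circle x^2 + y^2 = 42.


Systematically check integer values of x where x^2 <= 42.
For each valid x, check if 42 - x^2 is a perfect square.
Total integer solutions found: 0

0


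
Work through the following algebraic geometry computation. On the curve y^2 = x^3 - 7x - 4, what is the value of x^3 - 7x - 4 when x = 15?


Compute x^3 - 7x - 4 at x = 15:
x^3 = 15^3 = 3375
(-7)*x = (-7)*15 = -105
Sum: 3375 - 105 - 4 = 3266

3266


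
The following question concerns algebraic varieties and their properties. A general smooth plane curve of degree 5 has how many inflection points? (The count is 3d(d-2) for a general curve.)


For a general smooth plane curve C of degree d, the inflection points are
the intersection of C with its Hessian curve, which has degree 3(d-2).
By Bezout, the total intersection number is d * 3(d-2) = 5 * 9 = 45.
For a general curve every flex is ordinary, so each contributes
multiplicity 1 to C·Hess(C), and the number of distinct inflection
points is 3d(d-2).
Inflection points = 3*5*(5-2) = 3*5*3 = 45

45


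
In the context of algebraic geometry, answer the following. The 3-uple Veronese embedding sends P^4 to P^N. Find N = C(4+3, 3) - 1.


The Veronese embedding v_d: P^n -> P^N maps each point to all
degree-d monomials in n+1 homogeneous coordinates.
N = C(n+d, d) - 1
N = C(4+3, 3) - 1
N = C(7, 3) - 1
C(7, 3) = 35
N = 35 - 1 = 34

34


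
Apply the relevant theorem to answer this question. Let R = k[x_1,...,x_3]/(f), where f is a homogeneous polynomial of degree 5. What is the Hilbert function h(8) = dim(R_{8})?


For R = k[x_1,...,x_n]/(f) with f homogeneous of degree e:
The Hilbert series is (1 - t^e)/(1 - t)^n.
So h(d) = C(d+n-1, n-1) - C(d-e+n-1, n-1) for d >= e.
With n=3, e=5, d=8:
C(8+3-1, 3-1) = C(10, 2) = 45
C(8-5+3-1, 3-1) = C(5, 2) = 10
h(8) = 45 - 10 = 35

35


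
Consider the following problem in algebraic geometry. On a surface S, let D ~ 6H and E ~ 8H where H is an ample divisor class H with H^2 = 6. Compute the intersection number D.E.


Using bilinearity of the intersection pairing on a surface S:
(aH).(bH) = ab * (H.H)
We have H^2 = 6.
D.E = (6H).(8H) = 6*8*6
= 48*6
= 288

288


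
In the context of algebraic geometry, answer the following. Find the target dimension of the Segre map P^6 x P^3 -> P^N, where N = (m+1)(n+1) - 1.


The Segre embedding maps P^m x P^n into P^N via
all products of coordinates from each factor.
N = (m+1)(n+1) - 1
N = (6+1)(3+1) - 1
N = 7*4 - 1
N = 28 - 1 = 27

27


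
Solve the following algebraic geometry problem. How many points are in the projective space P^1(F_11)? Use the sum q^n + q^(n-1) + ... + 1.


P^1(F_11) has (q^(n+1) - 1)/(q - 1) points.
= 11^1 + 11^0
= 11 + 1
= 12

12


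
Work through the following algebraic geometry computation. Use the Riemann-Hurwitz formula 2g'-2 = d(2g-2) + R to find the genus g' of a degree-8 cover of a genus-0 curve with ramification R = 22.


Riemann-Hurwitz formula: 2g' - 2 = d(2g - 2) + R
Given: d = 8, g = 0, R = 22
2g' - 2 = 8*(2*0 - 2) + 22
2g' - 2 = 8*(-2) + 22
2g' - 2 = -16 + 22 = 6
2g' = 8
g' = 4

4


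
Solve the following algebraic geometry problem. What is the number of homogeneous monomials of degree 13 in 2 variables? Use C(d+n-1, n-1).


The number of degree-13 monomials in 2 variables is C(d+n-1, n-1).
= C(13+2-1, 2-1) = C(14, 1)
= 14

14


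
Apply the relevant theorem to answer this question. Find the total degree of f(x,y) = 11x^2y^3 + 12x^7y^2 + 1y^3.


Examine each term for its total degree (sum of exponents).
  Term '11x^2y^3' has total degree 2+3 = 5.
  Term '12x^7y^2' has total degree 7+2 = 9.
  Term '1y^3' has total degree 0+3 = 3.
The maximum total degree among all terms is 9.

9


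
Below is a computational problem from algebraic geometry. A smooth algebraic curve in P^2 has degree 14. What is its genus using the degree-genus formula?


Using the genus formula for smooth plane curves:
g = (d-1)(d-2)/2
g = (14-1)(14-2)/2
g = 13*12/2
g = 156/2 = 78

78


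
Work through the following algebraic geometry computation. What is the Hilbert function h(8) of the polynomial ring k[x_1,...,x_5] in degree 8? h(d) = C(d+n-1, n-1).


The Hilbert function for the polynomial ring in 5 variables is:
h(d) = C(d+n-1, n-1)
h(8) = C(8+5-1, 5-1) = C(12, 4)
= 12! / (4! * 8!)
= 495

495


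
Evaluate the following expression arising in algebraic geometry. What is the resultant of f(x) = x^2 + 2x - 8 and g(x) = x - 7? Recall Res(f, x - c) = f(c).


For Res(f, x - c), we evaluate f at x = c.
f(7) = 7^2 + 2*7 - 8
= 49 + 14 - 8
= 63 - 8 = 55
Res(f, g) = 55

55


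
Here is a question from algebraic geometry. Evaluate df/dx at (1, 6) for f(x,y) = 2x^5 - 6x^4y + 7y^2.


df/dx = 5*2*x^4 + 4*(-6)*x^3*y
At (1,6): 5*2*1^4 + 4*(-6)*1^3*6
= 10 - 144
= -134

-134


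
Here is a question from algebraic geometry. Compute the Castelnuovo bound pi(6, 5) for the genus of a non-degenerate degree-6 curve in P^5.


Castelnuovo's bound: write d - 1 = m(r-1) + epsilon with 0 <= epsilon < r-1.
d - 1 = 6 - 1 = 5
r - 1 = 5 - 1 = 4
5 = 1*4 + 1, so m = 1, epsilon = 1
pi(d, r) = m(m-1)(r-1)/2 + m*epsilon
= 1*0*4/2 + 1*1
= 0/2 + 1
= 0 + 1 = 1

1


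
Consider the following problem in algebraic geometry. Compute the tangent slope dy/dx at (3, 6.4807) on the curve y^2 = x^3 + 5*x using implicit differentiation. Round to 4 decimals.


Using implicit differentiation of y^2 = x^3 + 5*x:
2y * dy/dx = 3x^2 + 5
dy/dx = (3x^2 + 5)/(2y)
Numerator: 3*3^2 + 5 = 32
Denominator: 2*6.4807 = 12.9614
dy/dx = 32/12.9614 = 2.4689

2.4689


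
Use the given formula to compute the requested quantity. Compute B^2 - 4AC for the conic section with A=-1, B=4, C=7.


The discriminant of a conic Ax^2 + Bxy + Cy^2 + ... = 0 is B^2 - 4AC.
B^2 = 4^2 = 16
4AC = 4*(-1)*7 = -28
Discriminant = 16 + 28 = 44

44


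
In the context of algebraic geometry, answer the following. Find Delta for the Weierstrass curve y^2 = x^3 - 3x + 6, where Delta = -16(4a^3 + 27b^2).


Compute each component:
4a^3 = 4*(-3)^3 = 4*(-27) = -108
27b^2 = 27*6^2 = 27*36 = 972
4a^3 + 27b^2 = -108 + 972 = 864
Delta = -16*864 = -13824

-13824


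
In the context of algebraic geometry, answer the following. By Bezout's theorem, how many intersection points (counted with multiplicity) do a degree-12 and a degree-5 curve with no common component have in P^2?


Bezout's theorem states the intersection count equals the product of degrees.
Intersection count = 12 * 5 = 60

60


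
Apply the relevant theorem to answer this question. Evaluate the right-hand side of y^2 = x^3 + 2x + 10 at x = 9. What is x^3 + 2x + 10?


Compute x^3 + 2x + 10 at x = 9:
x^3 = 9^3 = 729
2*x = 2*9 = 18
Sum: 729 + 18 + 10 = 757

757


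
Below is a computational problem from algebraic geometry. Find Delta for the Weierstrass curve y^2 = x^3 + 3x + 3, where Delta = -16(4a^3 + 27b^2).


Compute each component:
4a^3 = 4*3^3 = 4*27 = 108
27b^2 = 27*3^2 = 27*9 = 243
4a^3 + 27b^2 = 108 + 243 = 351
Delta = -16*351 = -5616

-5616


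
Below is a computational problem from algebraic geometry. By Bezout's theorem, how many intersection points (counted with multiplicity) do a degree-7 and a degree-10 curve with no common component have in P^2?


Bezout's theorem states the intersection count equals the product of degrees.
Intersection count = 7 * 10 = 70

70


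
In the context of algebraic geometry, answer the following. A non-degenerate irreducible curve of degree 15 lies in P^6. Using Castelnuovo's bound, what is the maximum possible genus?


Castelnuovo's bound: write d - 1 = m(r-1) + epsilon with 0 <= epsilon < r-1.
d - 1 = 15 - 1 = 14
r - 1 = 6 - 1 = 5
14 = 2*5 + 4, so m = 2, epsilon = 4
pi(d, r) = m(m-1)(r-1)/2 + m*epsilon
= 2*1*5/2 + 2*4
= 10/2 + 8
= 5 + 8 = 13

13


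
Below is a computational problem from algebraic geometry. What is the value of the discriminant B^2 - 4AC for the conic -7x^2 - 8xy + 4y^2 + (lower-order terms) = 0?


The discriminant of a conic Ax^2 + Bxy + Cy^2 + ... = 0 is B^2 - 4AC.
B^2 = (-8)^2 = 64
4AC = 4*(-7)*4 = -112
Discriminant = 64 + 112 = 176

176


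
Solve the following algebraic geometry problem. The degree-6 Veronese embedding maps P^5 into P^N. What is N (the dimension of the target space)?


The Veronese embedding v_d: P^n -> P^N maps each point to all
degree-d monomials in n+1 homogeneous coordinates.
N = C(n+d, d) - 1
N = C(5+6, 6) - 1
N = C(11, 6) - 1
C(11, 6) = 462
N = 462 - 1 = 461

461


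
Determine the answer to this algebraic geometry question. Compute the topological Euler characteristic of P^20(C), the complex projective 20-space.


The complex projective space P^20 has one cell in each even real dimension 0, 2, ..., 40.
The cohomology groups are H^{2k}(P^20) = Z for k = 0,...,20, and 0 otherwise.
Euler characteristic = sum of Betti numbers = 1 per even-dimensional cohomology group.
chi(P^20) = 20 + 1 = 21

21


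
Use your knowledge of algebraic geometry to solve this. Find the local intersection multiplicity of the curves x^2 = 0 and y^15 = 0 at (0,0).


The intersection multiplicity of V(x^a) and V(y^b) at the origin is:
I(O; V(x^2), V(y^15)) = dim_k(k[x,y]/(x^2, y^15))
A basis for k[x,y]/(x^2, y^15) is the set of monomials x^i * y^j
where 0 <= i < 2 and 0 <= j < 15.
The number of such monomials is 2 * 15 = 30

30


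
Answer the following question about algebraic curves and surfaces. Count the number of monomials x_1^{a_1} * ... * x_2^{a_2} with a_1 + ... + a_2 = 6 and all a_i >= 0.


The number of degree-6 monomials in 2 variables is C(d+n-1, n-1).
= C(6+2-1, 2-1) = C(7, 1)
= 7

7


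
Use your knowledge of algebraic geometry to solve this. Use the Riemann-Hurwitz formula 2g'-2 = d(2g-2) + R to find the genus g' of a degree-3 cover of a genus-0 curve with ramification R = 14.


Riemann-Hurwitz formula: 2g' - 2 = d(2g - 2) + R
Given: d = 3, g = 0, R = 14
2g' - 2 = 3*(2*0 - 2) + 14
2g' - 2 = 3*(-2) + 14
2g' - 2 = -6 + 14 = 8
2g' = 10
g' = 5

5


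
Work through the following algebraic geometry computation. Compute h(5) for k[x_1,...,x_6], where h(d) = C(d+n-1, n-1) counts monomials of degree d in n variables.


The Hilbert function for the polynomial ring in 6 variables is:
h(d) = C(d+n-1, n-1)
h(5) = C(5+6-1, 6-1) = C(10, 5)
= 10! / (5! * 5!)
= 252

252


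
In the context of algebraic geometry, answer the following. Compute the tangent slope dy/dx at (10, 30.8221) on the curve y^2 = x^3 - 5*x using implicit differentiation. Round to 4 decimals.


Using implicit differentiation of y^2 = x^3 - 5*x:
2y * dy/dx = 3x^2 - 5
dy/dx = (3x^2 - 5)/(2y)
Numerator: 3*10^2 - 5 = 295
Denominator: 2*30.8221 = 61.6442
dy/dx = 295/61.6442 = 4.7855

4.7855


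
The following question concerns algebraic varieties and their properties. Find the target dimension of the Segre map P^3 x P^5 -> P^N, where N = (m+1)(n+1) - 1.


The Segre embedding maps P^m x P^n into P^N via
all products of coordinates from each factor.
N = (m+1)(n+1) - 1
N = (3+1)(5+1) - 1
N = 4*6 - 1
N = 24 - 1 = 23

23


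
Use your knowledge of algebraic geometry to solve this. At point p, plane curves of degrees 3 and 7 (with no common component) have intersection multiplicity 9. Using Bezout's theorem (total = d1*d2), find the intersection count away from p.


By Bezout's theorem, the total intersection number is d1 * d2.
Total = 3 * 7 = 21
Intersection multiplicity at p = 9
Remaining intersections = 21 - 9 = 12

12


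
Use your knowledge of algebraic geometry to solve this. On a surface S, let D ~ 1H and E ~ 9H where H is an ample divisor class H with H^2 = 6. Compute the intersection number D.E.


Using bilinearity of the intersection pairing on a surface S:
(aH).(bH) = ab * (H.H)
We have H^2 = 6.
D.E = (1H).(9H) = 1*9*6
= 9*6
= 54

54


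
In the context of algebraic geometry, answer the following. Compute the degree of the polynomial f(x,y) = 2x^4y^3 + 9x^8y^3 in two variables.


Examine each term for its total degree (sum of exponents).
  Term '2x^4y^3' has total degree 4+3 = 7.
  Term '9x^8y^3' has total degree 8+3 = 11.
The maximum total degree among all terms is 11.

11


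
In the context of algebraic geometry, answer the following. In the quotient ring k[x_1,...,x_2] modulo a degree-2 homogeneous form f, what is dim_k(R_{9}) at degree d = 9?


For R = k[x_1,...,x_n]/(f) with f homogeneous of degree e:
The Hilbert series is (1 - t^e)/(1 - t)^n.
So h(d) = C(d+n-1, n-1) - C(d-e+n-1, n-1) for d >= e.
With n=2, e=2, d=9:
C(9+2-1, 2-1) = C(10, 1) = 10
C(9-2+2-1, 2-1) = C(8, 1) = 8
h(9) = 10 - 8 = 2

2


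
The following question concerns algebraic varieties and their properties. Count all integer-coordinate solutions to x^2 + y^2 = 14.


Systematically check integer values of x where x^2 <= 14.
For each valid x, check if 14 - x^2 is a perfect square.
Total integer solutions found: 0

0


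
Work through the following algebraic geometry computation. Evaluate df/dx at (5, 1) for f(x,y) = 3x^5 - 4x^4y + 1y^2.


df/dx = 5*3*x^4 + 4*(-4)*x^3*y
At (5,1): 5*3*5^4 + 4*(-4)*5^3*1
= 9375 - 2000
= 7375

7375


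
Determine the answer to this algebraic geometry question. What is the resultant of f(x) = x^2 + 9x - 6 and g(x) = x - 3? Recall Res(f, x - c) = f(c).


For Res(f, x - c), we evaluate f at x = c.
f(3) = 3^2 + 9*3 - 6
= 9 + 27 - 6
= 36 - 6 = 30
Res(f, g) = 30

30


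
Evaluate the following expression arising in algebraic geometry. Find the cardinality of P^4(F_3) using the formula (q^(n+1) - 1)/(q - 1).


P^4(F_3) has (q^(n+1) - 1)/(q - 1) points.
= 3^4 + 3^3 + 3^2 + 3^1 + 3^0
= 81 + 27 + 9 + 3 + 1
= 121

121


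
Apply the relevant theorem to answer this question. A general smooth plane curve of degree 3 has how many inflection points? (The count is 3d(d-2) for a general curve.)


For a general smooth plane curve C of degree d, the inflection points are
the intersection of C with its Hessian curve, which has degree 3(d-2).
By Bezout, the total intersection number is d * 3(d-2) = 3 * 3 = 9.
For a general curve every flex is ordinary, so each contributes
multiplicity 1 to C·Hess(C), and the number of distinct inflection
points is 3d(d-2).
Inflection points = 3*3*(3-2) = 3*3*1 = 9

9


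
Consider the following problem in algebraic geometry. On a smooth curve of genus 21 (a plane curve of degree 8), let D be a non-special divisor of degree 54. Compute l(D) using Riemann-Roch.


First, compute the genus of a smooth plane curve of degree 8:
g = (d-1)(d-2)/2 = (8-1)(8-2)/2 = 21
For a non-special divisor D (i.e., h^1(D) = 0), Riemann-Roch gives:
l(D) = deg(D) - g + 1
Since deg(D) = 54 >= 2g - 1 = 41, D is non-special.
l(D) = 54 - 21 + 1 = 34

34


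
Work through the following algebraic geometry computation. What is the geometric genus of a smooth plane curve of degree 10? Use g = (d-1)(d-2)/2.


Using the genus formula for smooth plane curves:
g = (d-1)(d-2)/2
g = (10-1)(10-2)/2
g = 9*8/2
g = 72/2 = 36

36


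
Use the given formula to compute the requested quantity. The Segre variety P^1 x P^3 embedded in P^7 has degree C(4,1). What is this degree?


The degree of the Segre variety P^1 x P^3 is C(m+n, m).
= C(4, 1)
= 4

4


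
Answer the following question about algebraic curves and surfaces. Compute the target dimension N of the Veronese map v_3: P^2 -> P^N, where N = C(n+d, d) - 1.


The Veronese embedding v_d: P^n -> P^N maps each point to all
degree-d monomials in n+1 homogeneous coordinates.
N = C(n+d, d) - 1
N = C(2+3, 3) - 1
N = C(5, 3) - 1
C(5, 3) = 10
N = 10 - 1 = 9

9


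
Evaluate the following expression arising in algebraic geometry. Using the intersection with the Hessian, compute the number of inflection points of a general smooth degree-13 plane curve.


For a general smooth plane curve C of degree d, the inflection points are
the intersection of C with its Hessian curve, which has degree 3(d-2).
By Bezout, the total intersection number is d * 3(d-2) = 13 * 33 = 429.
For a general curve every flex is ordinary, so each contributes
multiplicity 1 to C·Hess(C), and the number of distinct inflection
points is 3d(d-2).
Inflection points = 3*13*(13-2) = 3*13*11 = 429

429


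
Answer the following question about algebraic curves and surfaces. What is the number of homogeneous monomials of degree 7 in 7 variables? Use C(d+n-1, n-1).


The number of degree-7 monomials in 7 variables is C(d+n-1, n-1).
= C(7+7-1, 7-1) = C(13, 6)
= 1716

1716


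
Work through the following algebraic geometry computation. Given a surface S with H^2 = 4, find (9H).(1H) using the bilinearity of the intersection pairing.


Using bilinearity of the intersection pairing on a surface S:
(aH).(bH) = ab * (H.H)
We have H^2 = 4.
D.E = (9H).(1H) = 9*1*4
= 9*4
= 36

36


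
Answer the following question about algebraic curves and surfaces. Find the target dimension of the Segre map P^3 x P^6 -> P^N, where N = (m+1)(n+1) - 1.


The Segre embedding maps P^m x P^n into P^N via
all products of coordinates from each factor.
N = (m+1)(n+1) - 1
N = (3+1)(6+1) - 1
N = 4*7 - 1
N = 28 - 1 = 27

27


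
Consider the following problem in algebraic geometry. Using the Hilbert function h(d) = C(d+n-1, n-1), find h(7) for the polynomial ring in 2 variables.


The Hilbert function for the polynomial ring in 2 variables is:
h(d) = C(d+n-1, n-1)
h(7) = C(7+2-1, 2-1) = C(8, 1)
= 8! / (1! * 7!)
= 8

8


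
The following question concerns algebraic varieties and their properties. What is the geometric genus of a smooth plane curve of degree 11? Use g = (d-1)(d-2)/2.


Using the genus formula for smooth plane curves:
g = (d-1)(d-2)/2
g = (11-1)(11-2)/2
g = 10*9/2
g = 90/2 = 45

45


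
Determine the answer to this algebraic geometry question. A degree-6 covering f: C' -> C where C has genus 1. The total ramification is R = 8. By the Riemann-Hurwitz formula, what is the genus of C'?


Riemann-Hurwitz formula: 2g' - 2 = d(2g - 2) + R
Given: d = 6, g = 1, R = 8
2g' - 2 = 6*(2*1 - 2) + 8
2g' - 2 = 6*0 + 8
2g' - 2 = 0 + 8 = 8
2g' = 10
g' = 5

5


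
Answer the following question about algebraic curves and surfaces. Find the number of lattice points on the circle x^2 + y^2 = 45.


Systematically check integer values of x where x^2 <= 45.
For each valid x, check if 45 - x^2 is a perfect square.
x=3: 45 - 9 = 36, sqrt = 6 (valid)
x=6: 45 - 36 = 9, sqrt = 3 (valid)
Total integer solutions found: 8

8


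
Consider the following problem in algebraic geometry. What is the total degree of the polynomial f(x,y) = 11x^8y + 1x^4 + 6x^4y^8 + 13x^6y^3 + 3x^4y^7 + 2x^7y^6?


Examine each term for its total degree (sum of exponents).
  Term '11x^8y' has total degree 8+1 = 9.
  Term '1x^4' has total degree 4+0 = 4.
  Term '6x^4y^8' has total degree 4+8 = 12.
  Term '13x^6y^3' has total degree 6+3 = 9.
  Term '3x^4y^7' has total degree 4+7 = 11.
  Term '2x^7y^6' has total degree 7+6 = 13.
The maximum total degree among all terms is 13.

13


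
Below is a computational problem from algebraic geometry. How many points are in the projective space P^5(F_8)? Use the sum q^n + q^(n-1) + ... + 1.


P^5(F_8) has (q^(n+1) - 1)/(q - 1) points.
= 8^5 + 8^4 + 8^3 + 8^2 + 8^1 + 8^0
= 32768 + 4096 + 512 + 64 + 8 + 1
= 37449

37449


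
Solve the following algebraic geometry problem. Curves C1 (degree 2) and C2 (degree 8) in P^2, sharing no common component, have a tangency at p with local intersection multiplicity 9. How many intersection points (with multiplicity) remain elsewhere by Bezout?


By Bezout's theorem, the total intersection number is d1 * d2.
Total = 2 * 8 = 16
Intersection multiplicity at p = 9
Remaining intersections = 16 - 9 = 7

7


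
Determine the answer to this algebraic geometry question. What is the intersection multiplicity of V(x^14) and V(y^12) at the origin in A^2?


The intersection multiplicity of V(x^a) and V(y^b) at the origin is:
I(O; V(x^14), V(y^12)) = dim_k(k[x,y]/(x^14, y^12))
A basis for k[x,y]/(x^14, y^12) is the set of monomials x^i * y^j
where 0 <= i < 14 and 0 <= j < 12.
The number of such monomials is 14 * 12 = 168

168


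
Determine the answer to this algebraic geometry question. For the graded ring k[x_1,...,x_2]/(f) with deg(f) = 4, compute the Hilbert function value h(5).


For R = k[x_1,...,x_n]/(f) with f homogeneous of degree e:
The Hilbert series is (1 - t^e)/(1 - t)^n.
So h(d) = C(d+n-1, n-1) - C(d-e+n-1, n-1) for d >= e.
With n=2, e=4, d=5:
C(5+2-1, 2-1) = C(6, 1) = 6
C(5-4+2-1, 2-1) = C(2, 1) = 2
h(5) = 6 - 2 = 4

4
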